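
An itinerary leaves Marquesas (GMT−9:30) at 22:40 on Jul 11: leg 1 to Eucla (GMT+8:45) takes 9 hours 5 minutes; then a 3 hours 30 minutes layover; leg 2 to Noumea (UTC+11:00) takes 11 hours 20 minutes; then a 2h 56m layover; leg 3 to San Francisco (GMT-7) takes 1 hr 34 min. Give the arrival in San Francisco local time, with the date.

05:35 on July 13

Convert departure to UTC: 22:40 + 9:30 = 08:10 UTC on Jul 12.
Add 9 hours 5 minutes leg 1 → 17:15 UTC.
Add 3 hours and 30 minutes layover in Eucla → 20:45 UTC.
Add 11 hours 20 minutes leg 2 → 08:05 UTC (Jul 13).
Add 2 hours and 56 minutes layover in Noumea → 11:01 UTC.
Add 1 hour and 34 minutes leg 3 → 12:35 UTC.
San Francisco is UTC−7:00, so local arrival = 12:35 − 7:00 = 05:35 on Jul 13.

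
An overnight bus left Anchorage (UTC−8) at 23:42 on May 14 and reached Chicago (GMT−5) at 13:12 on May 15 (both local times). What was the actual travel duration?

Departure in UTC: 23:42 + 8:00 = 07:42 on May 15.
Arrival in UTC: 13:12 + 5:00 = 18:12 on May 15.
Elapsed = 18:12 − 07:42 = 10 hours 30 minutes.

10 hours 30 minutes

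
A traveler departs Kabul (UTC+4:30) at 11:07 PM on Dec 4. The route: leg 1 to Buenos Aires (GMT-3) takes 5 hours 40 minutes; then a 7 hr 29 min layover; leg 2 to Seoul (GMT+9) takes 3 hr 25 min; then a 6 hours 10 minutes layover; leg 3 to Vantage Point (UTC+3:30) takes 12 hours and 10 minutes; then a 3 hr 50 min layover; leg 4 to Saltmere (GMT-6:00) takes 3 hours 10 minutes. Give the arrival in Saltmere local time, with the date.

Convert departure to UTC: 11:07 PM − 4:30 = 6:37 PM UTC on Dec 4.
Add 5 hours 40 minutes leg 1 → 12:17 AM UTC (Dec 5).
Add 7 hours 29 minutes layover in Buenos Aires → 7:46 AM UTC.
Add 3 hours and 25 minutes leg 2 → 11:11 AM UTC.
Add 6 hours and 10 minutes layover in Seoul → 5:21 PM UTC.
Add 12 hours 10 minutes leg 3 → 5:31 AM UTC (Dec 6).
Add 3 hours 50 minutes layover in Vantage Point → 9:21 AM UTC.
Add 3 hours and 10 minutes leg 4 → 12:31 PM UTC.
Saltmere is UTC−6:00, so local arrival = 12:31 PM − 6:00 = 6:31 AM on Dec 6.

6:31 AM on Dec 6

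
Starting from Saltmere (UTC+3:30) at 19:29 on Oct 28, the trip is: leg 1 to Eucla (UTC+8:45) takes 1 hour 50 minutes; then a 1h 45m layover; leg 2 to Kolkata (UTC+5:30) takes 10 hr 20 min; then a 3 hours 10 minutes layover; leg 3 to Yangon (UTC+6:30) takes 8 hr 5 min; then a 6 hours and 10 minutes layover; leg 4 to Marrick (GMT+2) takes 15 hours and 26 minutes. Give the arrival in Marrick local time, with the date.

Convert departure to UTC: 19:29 − 3:30 = 15:59 UTC on Oct 28.
Add 1 hour 50 minutes leg 1 → 17:49 UTC.
Add 1 hour 45 minutes layover in Eucla → 19:34 UTC.
Add 10 hours and 20 minutes leg 2 → 05:54 UTC (Oct 29).
Add 3 hours 10 minutes layover in Kolkata → 09:04 UTC.
Add 8 hours and 5 minutes leg 3 → 17:09 UTC.
Add 6 hours 10 minutes layover in Yangon → 23:19 UTC.
Add 15 hours 26 minutes leg 4 → 14:45 UTC (Oct 30).
Marrick is UTC+2:00, so local arrival = 14:45 + 2:00 = 16:45 on Oct 30.

16:45 on Oct 30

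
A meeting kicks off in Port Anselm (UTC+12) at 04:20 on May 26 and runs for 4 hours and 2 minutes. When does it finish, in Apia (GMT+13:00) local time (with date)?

09:22 on May 26

Convert start to UTC: 04:20 − 12:00 = 16:20 UTC on May 25.
Add 4 hours 2 minutes duration → 20:22 UTC.
Apia is UTC+13:00, so local end time = 20:22 + 13:00 = 09:22 on May 26.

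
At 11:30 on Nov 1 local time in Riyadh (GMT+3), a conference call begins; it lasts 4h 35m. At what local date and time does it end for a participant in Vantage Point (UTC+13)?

Convert start to UTC: 11:30 − 3:00 = 08:30 UTC on Nov 1.
Add 4 hours 35 minutes duration → 13:05 UTC.
Vantage Point is UTC+13:00, so local end time = 13:05 + 13:00 = 02:05 on Nov 2.

02:05 on Nov 2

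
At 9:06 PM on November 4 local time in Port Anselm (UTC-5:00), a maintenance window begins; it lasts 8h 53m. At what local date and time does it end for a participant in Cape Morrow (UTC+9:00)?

Convert start to UTC: 9:06 PM + 5:00 = 2:06 AM UTC on Nov 5.
Add 8 hours and 53 minutes duration → 10:59 AM UTC.
Cape Morrow is UTC+9:00, so local end time = 10:59 AM + 9:00 = 7:59 PM on Nov 5.

7:59 PM on Nov 5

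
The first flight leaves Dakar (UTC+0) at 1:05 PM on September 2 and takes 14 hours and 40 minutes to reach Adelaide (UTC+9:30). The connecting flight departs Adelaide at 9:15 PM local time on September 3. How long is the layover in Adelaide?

Dakar is at UTC+0, so departure is already 1:05 PM UTC on Sep 2.
Add 14 hours 40 minutes flight time → 3:45 AM UTC (Sep 3).
Adelaide is UTC+9:30, so local arrival = 3:45 AM + 9:30 = 1:15 PM on Sep 3.
Layover = 9:15 PM − 1:15 PM = 8 hours.

8 hours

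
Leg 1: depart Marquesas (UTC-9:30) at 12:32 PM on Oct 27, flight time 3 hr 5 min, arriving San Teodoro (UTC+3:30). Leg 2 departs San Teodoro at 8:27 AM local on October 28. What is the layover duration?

Convert departure to UTC: 12:32 PM + 9:30 = 10:02 PM UTC on Oct 27.
Add 3 hours 5 minutes flight time → 1:07 AM UTC (Oct 28).
San Teodoro is UTC+3:30, so local arrival = 1:07 AM + 3:30 = 4:37 AM on Oct 28.
Layover = 8:27 AM − 4:37 AM = 3 hours 50 minutes.

3 hours 50 minutes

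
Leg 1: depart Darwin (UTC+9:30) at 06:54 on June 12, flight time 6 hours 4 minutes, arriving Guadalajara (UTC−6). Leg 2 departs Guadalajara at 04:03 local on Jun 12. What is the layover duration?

6 hours 35 minutes

Convert departure to UTC: 06:54 − 9:30 = 21:24 UTC on Jun 11.
Add 6 hours 4 minutes flight time → 03:28 UTC (Jun 12).
Guadalajara is UTC−6:00, so local arrival = 03:28 − 6:00 = 21:28 on Jun 11.
Layover = 04:03 − 21:28 (+1 day) = 6 hours 35 minutes.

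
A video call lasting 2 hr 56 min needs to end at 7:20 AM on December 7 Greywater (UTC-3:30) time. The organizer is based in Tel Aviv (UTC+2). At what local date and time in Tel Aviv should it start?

9:54 AM on December 7

Target end time in UTC: 7:20 AM + 3:30 = 10:50 AM on Dec 7.
Subtract 2 hours and 56 minutes → start 7:54 AM UTC on Dec 7.
Tel Aviv is UTC+2:00: 7:54 AM + 2:00 = 9:54 AM on Dec 7.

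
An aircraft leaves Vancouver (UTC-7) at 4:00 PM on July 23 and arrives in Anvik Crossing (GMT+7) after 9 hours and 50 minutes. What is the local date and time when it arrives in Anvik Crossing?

Convert departure to UTC: 4:00 PM + 7:00 = 11:00 PM UTC on Jul 23.
Add 9 hours and 50 minutes travel time → 8:50 AM UTC (Jul 24).
Anvik Crossing is UTC+7:00, so local arrival = 8:50 AM + 7:00 = 3:50 PM on Jul 24.

3:50 PM on July 24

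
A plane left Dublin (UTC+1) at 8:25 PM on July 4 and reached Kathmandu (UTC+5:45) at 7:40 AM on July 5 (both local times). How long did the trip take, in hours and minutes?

Kathmandu is 4:45 ahead of Dublin.
Clock-face elapsed time (ignoring zones) is 11 hours 15 minutes.
Actual elapsed = 11 hours 15 minutes − 4:45 = 6 hours 30 minutes.

6 hours 30 minutes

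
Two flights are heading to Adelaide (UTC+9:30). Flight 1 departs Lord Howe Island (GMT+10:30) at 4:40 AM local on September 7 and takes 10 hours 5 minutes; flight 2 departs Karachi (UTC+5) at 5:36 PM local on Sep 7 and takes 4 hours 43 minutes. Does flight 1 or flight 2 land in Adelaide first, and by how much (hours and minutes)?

Flight 1 in UTC: 4:40 AM − 10:30 = 6:10 PM on Sep 6.
+10 hours 5 minutes → arrive 4:15 AM UTC on Sep 7.
Flight 2 in UTC: 5:36 PM − 5:00 = 12:36 PM on Sep 7.
+4 hours and 43 minutes → arrive 5:19 PM UTC on Sep 7.
Flight 1 lands earlier by 13 hours 4 minutes.

the first, by 13 hours 4 minutes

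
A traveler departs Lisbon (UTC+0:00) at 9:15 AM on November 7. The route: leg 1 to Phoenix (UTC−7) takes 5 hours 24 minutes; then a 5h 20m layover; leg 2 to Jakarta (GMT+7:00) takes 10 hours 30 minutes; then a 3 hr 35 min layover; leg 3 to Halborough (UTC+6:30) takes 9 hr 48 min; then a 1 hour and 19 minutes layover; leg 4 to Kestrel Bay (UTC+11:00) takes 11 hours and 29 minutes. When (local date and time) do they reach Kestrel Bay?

Lisbon is at UTC+0, so departure is already 9:15 AM UTC on Nov 7.
Add 5 hours 24 minutes leg 1 → 2:39 PM UTC.
Add 5 hours 20 minutes layover in Phoenix → 7:59 PM UTC.
Add 10 hours and 30 minutes leg 2 → 6:29 AM UTC (Nov 8).
Add 3 hours 35 minutes layover in Jakarta → 10:04 AM UTC.
Add 9 hours and 48 minutes leg 3 → 7:52 PM UTC.
Add 1 hour 19 minutes layover in Halborough → 9:11 PM UTC.
Add 11 hours 29 minutes leg 4 → 8:40 AM UTC (Nov 9).
Kestrel Bay is UTC+11:00, so local arrival = 8:40 AM + 11:00 = 7:40 PM on Nov 9.

7:40 PM on Nov 9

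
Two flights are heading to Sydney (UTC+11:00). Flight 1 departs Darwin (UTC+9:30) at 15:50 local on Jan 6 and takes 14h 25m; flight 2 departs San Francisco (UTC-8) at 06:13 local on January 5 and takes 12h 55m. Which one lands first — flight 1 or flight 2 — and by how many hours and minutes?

the second, by 17 hours 37 minutes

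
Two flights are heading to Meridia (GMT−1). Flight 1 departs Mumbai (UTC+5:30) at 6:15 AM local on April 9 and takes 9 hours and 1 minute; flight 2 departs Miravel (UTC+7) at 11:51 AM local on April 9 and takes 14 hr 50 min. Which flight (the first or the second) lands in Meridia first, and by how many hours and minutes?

Flight 1 in UTC: 6:15 AM − 5:30 = 12:45 AM on Apr 9.
+9 hours 1 minute → arrive 9:46 AM UTC on Apr 9.
Flight 2 in UTC: 11:51 AM − 7:00 = 4:51 AM on Apr 9.
+14 hours and 50 minutes → arrive 7:41 PM UTC on Apr 9.
Flight 1 lands earlier by 9 hours 55 minutes.

the first, by 9 hours 55 minutes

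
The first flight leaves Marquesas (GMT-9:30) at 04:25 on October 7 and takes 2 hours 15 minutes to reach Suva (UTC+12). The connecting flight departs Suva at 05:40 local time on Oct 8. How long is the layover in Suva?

1 hour 30 minutes

Convert departure to UTC: 04:25 + 9:30 = 13:55 UTC on Oct 7.
Add 2 hours and 15 minutes flight time → 16:10 UTC.
Suva is UTC+12:00, so local arrival = 16:10 + 12:00 = 04:10 on Oct 8.
Layover = 05:40 − 04:10 = 1 hour 30 minutes.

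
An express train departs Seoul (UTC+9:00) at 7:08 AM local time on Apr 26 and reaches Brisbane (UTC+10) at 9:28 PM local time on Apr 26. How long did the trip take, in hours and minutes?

Departure in UTC: 7:08 AM − 9:00 = 10:08 PM on Apr 25.
Arrival in UTC: 9:28 PM − 10:00 = 11:28 AM on Apr 26.
Elapsed = 11:28 AM − 10:08 PM (+1 day) = 13 hours 20 minutes.

13 hours 20 minutes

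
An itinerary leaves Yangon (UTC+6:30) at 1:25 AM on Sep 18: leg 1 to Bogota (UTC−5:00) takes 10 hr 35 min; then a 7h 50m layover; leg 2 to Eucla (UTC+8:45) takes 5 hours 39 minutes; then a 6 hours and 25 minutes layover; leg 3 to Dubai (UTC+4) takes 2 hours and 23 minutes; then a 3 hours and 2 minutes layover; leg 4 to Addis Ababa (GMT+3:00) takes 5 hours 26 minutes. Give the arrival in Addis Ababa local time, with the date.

Convert departure to UTC: 1:25 AM − 6:30 = 6:55 PM UTC on Sep 17.
Add 10 hours and 35 minutes leg 1 → 5:30 AM UTC (Sep 18).
Add 7 hours and 50 minutes layover in Bogota → 1:20 PM UTC.
Add 5 hours 39 minutes leg 2 → 6:59 PM UTC.
Add 6 hours and 25 minutes layover in Eucla → 1:24 AM UTC (Sep 19).
Add 2 hours 23 minutes leg 3 → 3:47 AM UTC.
Add 3 hours 2 minutes layover in Dubai → 6:49 AM UTC.
Add 5 hours 26 minutes leg 4 → 12:15 PM UTC.
Addis Ababa is UTC+3:00, so local arrival = 12:15 PM + 3:00 = 3:15 PM on Sep 19.

3:15 PM on Sep 19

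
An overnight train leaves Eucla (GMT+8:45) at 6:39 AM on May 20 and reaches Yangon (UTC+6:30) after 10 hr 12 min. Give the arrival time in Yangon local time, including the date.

Convert departure to UTC: 6:39 AM − 8:45 = 9:54 PM UTC on May 19.
Add 10 hours 12 minutes travel time → 8:06 AM UTC (May 20).
Yangon is UTC+6:30, so local arrival = 8:06 AM + 6:30 = 2:36 PM on May 20.

2:36 PM on May 20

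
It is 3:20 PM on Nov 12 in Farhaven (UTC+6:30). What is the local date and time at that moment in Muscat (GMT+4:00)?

Muscat is 2:30 behind Farhaven.
Shift by the zone difference: 3:20 PM − 2:30 = 12:50 PM on Nov 12 in Muscat.

12:50 PM on Nov 12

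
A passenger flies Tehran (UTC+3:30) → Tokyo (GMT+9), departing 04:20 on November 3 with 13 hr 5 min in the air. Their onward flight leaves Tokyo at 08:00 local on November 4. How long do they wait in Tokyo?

9 hours 5 minutes

Convert departure to UTC: 04:20 − 3:30 = 00:50 UTC on Nov 3.
Add 13 hours 5 minutes flight time → 13:55 UTC.
Tokyo is UTC+9:00, so local arrival = 13:55 + 9:00 = 22:55 on Nov 3.
Layover = 08:00 − 22:55 (+1 day) = 9 hours 5 minutes.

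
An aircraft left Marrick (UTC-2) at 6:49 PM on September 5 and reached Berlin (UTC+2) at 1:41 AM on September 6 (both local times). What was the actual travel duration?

Departure in UTC: 6:49 PM + 2:00 = 8:49 PM on Sep 5.
Arrival in UTC: 1:41 AM − 2:00 = 11:41 PM on Sep 5.
Elapsed = 11:41 PM − 8:49 PM = 2 hours 52 minutes.

2 hours 52 minutes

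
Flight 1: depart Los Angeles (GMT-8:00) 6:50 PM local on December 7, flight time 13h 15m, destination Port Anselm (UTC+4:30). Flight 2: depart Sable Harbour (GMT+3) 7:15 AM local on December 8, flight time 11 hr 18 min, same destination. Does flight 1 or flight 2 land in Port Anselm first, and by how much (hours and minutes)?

the second, by 32 minutes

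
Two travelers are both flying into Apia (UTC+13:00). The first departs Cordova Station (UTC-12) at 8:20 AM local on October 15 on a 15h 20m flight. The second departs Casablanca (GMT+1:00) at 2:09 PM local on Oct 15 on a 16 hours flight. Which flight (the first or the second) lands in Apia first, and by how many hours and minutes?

the second, by 6 hours 31 minutes

Flight 1 in UTC: 8:20 AM + 12:00 = 8:20 PM on Oct 15.
+15 hours 20 minutes → arrive 11:40 AM UTC on Oct 16.
Flight 2 in UTC: 2:09 PM − 1:00 = 1:09 PM on Oct 15.
+16 hours → arrive 5:09 AM UTC on Oct 16.
Flight 2 lands earlier by 6 hours 31 minutes.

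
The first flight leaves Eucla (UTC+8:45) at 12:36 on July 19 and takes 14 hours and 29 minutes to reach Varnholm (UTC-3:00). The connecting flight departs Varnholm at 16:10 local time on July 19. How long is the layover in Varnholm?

50 minutes

Convert departure to UTC: 12:36 − 8:45 = 03:51 UTC on Jul 19.
Add 14 hours 29 minutes flight time → 18:20 UTC.
Varnholm is UTC−3:00, so local arrival = 18:20 − 3:00 = 15:20 on Jul 19.
Layover = 16:10 − 15:20 = 50 minutes.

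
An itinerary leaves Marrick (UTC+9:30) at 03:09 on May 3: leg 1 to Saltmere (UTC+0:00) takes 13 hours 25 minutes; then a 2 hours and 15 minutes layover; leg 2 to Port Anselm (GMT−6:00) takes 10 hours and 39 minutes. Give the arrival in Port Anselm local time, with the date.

Convert departure to UTC: 03:09 − 9:30 = 17:39 UTC on May 2.
Add 13 hours and 25 minutes leg 1 → 07:04 UTC (May 3).
Add 2 hours and 15 minutes layover in Saltmere → 09:19 UTC.
Add 10 hours 39 minutes leg 2 → 19:58 UTC.
Port Anselm is UTC−6:00, so local arrival = 19:58 − 6:00 = 13:58 on May 3.

13:58 on May 3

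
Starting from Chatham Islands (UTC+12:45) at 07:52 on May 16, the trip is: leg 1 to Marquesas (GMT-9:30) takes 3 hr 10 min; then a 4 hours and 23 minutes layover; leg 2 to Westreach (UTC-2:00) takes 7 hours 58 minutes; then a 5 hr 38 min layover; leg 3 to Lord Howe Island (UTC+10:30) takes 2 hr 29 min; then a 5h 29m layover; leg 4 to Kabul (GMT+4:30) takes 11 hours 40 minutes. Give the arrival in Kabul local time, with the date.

Convert departure to UTC: 07:52 − 12:45 = 19:07 UTC on May 15.
Add 3 hours 10 minutes leg 1 → 22:17 UTC.
Add 4 hours 23 minutes layover in Marquesas → 02:40 UTC (May 16).
Add 7 hours 58 minutes leg 2 → 10:38 UTC.
Add 5 hours and 38 minutes layover in Westreach → 16:16 UTC.
Add 2 hours and 29 minutes leg 3 → 18:45 UTC.
Add 5 hours 29 minutes layover in Lord Howe Island → 00:14 UTC (May 17).
Add 11 hours and 40 minutes leg 4 → 11:54 UTC.
Kabul is UTC+4:30, so local arrival = 11:54 + 4:30 = 16:24 on May 17.

16:24 on May 17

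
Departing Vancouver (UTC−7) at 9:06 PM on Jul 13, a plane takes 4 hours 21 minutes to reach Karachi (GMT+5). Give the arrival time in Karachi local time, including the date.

1:27 PM on July 14

Karachi is 12:00 ahead of Vancouver.
After 4 hours and 21 minutes it is 1:27 AM (Jul 14) in Vancouver.
Shift by the zone difference: 1:27 AM + 12:00 = 1:27 PM on Jul 14 in Karachi.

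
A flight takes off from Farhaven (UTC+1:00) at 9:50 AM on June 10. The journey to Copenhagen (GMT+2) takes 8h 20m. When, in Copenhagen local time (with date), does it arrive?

Copenhagen is 1:00 ahead of Farhaven.
After 8 hours 20 minutes it is 6:10 PM in Farhaven.
Shift by the zone difference: 6:10 PM + 1:00 = 7:10 PM on Jun 10 in Copenhagen.

7:10 PM on June 10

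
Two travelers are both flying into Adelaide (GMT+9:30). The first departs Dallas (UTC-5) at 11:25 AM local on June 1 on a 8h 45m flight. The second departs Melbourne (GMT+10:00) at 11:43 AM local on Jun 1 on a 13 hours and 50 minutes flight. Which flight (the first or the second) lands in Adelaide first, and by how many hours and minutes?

the second, by 9 hours 37 minutes

Flight 1 in UTC: 11:25 AM + 5:00 = 4:25 PM on Jun 1.
+8 hours and 45 minutes → arrive 1:10 AM UTC on Jun 2.
Flight 2 in UTC: 11:43 AM − 10:00 = 1:43 AM on Jun 1.
+13 hours and 50 minutes → arrive 3:33 PM UTC on Jun 1.
Flight 2 lands earlier by 9 hours 37 minutes.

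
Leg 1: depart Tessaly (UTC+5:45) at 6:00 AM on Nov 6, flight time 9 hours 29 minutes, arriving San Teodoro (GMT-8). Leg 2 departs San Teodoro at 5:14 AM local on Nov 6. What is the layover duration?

3 hours 30 minutes

Convert departure to UTC: 6:00 AM − 5:45 = 12:15 AM UTC on Nov 6.
Add 9 hours 29 minutes flight time → 9:44 AM UTC.
San Teodoro is UTC−8:00, so local arrival = 9:44 AM − 8:00 = 1:44 AM on Nov 6.
Layover = 5:14 AM − 1:44 AM = 3 hours 30 minutes.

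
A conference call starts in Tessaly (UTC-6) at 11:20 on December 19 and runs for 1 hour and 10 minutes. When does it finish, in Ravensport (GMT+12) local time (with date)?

Convert start to UTC: 11:20 + 6:00 = 17:20 UTC on Dec 19.
Add 1 hour 10 minutes duration → 18:30 UTC.
Ravensport is UTC+12:00, so local end time = 18:30 + 12:00 = 06:30 on Dec 20.

06:30 on December 20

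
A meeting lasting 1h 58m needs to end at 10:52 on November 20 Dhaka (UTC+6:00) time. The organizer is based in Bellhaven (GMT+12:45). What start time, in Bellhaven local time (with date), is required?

15:39 on Nov 20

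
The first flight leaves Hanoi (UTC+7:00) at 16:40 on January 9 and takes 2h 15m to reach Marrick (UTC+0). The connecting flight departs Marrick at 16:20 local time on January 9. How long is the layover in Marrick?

Convert departure to UTC: 16:40 − 7:00 = 09:40 UTC on Jan 9.
Add 2 hours 15 minutes flight time → 11:55 UTC.
Marrick is UTC+0, so local arrival is the same: 11:55 on Jan 9.
Layover = 16:20 − 11:55 = 4 hours 25 minutes.

4 hours 25 minutes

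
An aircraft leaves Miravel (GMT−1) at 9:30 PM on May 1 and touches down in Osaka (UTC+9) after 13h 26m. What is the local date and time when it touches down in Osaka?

Osaka is 10:00 ahead of Miravel.
After 13 hours 26 minutes it is 10:56 AM (May 2) in Miravel.
Shift by the zone difference: 10:56 AM + 10:00 = 8:56 PM on May 2 in Osaka.

8:56 PM on May 2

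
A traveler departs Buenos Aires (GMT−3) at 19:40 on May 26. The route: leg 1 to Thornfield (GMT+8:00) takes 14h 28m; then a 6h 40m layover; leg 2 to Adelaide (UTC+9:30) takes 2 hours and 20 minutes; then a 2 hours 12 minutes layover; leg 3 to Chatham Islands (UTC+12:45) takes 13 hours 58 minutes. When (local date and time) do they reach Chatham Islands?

03:03 on May 29

Convert departure to UTC: 19:40 + 3:00 = 22:40 UTC on May 26.
Add 14 hours 28 minutes leg 1 → 13:08 UTC (May 27).
Add 6 hours and 40 minutes layover in Thornfield → 19:48 UTC.
Add 2 hours 20 minutes leg 2 → 22:08 UTC.
Add 2 hours and 12 minutes layover in Adelaide → 00:20 UTC (May 28).
Add 13 hours 58 minutes leg 3 → 14:18 UTC.
Chatham Islands is UTC+12:45, so local arrival = 14:18 + 12:45 = 03:03 on May 29.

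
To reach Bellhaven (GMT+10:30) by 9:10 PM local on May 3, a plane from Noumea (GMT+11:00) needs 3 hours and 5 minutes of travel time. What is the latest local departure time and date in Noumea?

6:35 PM on May 3

Target arrival in UTC: 9:10 PM − 10:30 = 10:40 AM on May 3.
Subtract 3 hours and 5 minutes → departure 7:35 AM UTC on May 3.
Noumea is UTC+11:00: 7:35 AM + 11:00 = 6:35 PM on May 3.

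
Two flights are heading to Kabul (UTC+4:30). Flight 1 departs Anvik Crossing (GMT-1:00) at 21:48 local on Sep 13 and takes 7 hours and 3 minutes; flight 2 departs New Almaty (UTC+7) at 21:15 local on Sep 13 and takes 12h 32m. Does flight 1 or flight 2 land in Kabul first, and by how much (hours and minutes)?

the second, by 3 hours 4 minutes

Flight 1 in UTC: 21:48 + 1:00 = 22:48 on Sep 13.
+7 hours and 3 minutes → arrive 05:51 UTC on Sep 14.
Flight 2 in UTC: 21:15 − 7:00 = 14:15 on Sep 13.
+12 hours 32 minutes → arrive 02:47 UTC on Sep 14.
Flight 2 lands earlier by 3 hours 4 minutes.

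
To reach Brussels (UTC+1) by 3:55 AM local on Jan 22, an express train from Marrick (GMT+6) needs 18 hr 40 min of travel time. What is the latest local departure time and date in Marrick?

2:15 PM on January 21

Target arrival in UTC: 3:55 AM − 1:00 = 2:55 AM on Jan 22.
Subtract 18 hours and 40 minutes → departure 8:15 AM UTC on Jan 21.
Marrick is UTC+6:00: 8:15 AM + 6:00 = 2:15 PM on Jan 21.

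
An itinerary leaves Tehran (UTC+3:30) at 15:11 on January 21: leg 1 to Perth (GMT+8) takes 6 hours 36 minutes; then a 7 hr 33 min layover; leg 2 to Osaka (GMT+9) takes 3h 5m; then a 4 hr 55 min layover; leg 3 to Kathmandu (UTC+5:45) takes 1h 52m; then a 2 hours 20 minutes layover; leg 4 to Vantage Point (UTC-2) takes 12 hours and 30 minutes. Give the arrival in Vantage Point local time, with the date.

Convert departure to UTC: 15:11 − 3:30 = 11:41 UTC on Jan 21.
Add 6 hours and 36 minutes leg 1 → 18:17 UTC.
Add 7 hours and 33 minutes layover in Perth → 01:50 UTC (Jan 22).
Add 3 hours and 5 minutes leg 2 → 04:55 UTC.
Add 4 hours and 55 minutes layover in Osaka → 09:50 UTC.
Add 1 hour 52 minutes leg 3 → 11:42 UTC.
Add 2 hours 20 minutes layover in Kathmandu → 14:02 UTC.
Add 12 hours and 30 minutes leg 4 → 02:32 UTC (Jan 23).
Vantage Point is UTC−2:00, so local arrival = 02:32 − 2:00 = 00:32 on Jan 23.

00:32 on January 23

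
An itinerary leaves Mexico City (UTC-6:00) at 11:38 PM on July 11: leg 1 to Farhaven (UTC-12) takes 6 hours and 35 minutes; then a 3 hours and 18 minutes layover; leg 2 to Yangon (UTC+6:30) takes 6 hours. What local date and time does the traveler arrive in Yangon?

Convert departure to UTC: 11:38 PM + 6:00 = 5:38 AM UTC on Jul 12.
Add 6 hours and 35 minutes leg 1 → 12:13 PM UTC.
Add 3 hours 18 minutes layover in Farhaven → 3:31 PM UTC.
Add 6 hours leg 2 → 9:31 PM UTC.
Yangon is UTC+6:30, so local arrival = 9:31 PM + 6:30 = 4:01 AM on Jul 13.

4:01 AM on Jul 13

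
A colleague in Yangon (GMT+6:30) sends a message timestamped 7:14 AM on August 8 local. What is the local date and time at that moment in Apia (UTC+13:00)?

1:44 PM on August 8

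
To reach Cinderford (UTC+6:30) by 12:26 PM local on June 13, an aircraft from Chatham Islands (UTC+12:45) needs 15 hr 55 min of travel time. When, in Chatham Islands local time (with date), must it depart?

2:46 AM on Jun 13

Target arrival in UTC: 12:26 PM − 6:30 = 5:56 AM on Jun 13.
Subtract 15 hours 55 minutes → departure 2:01 PM UTC on Jun 12.
Chatham Islands is UTC+12:45: 2:01 PM + 12:45 = 2:46 AM on Jun 13.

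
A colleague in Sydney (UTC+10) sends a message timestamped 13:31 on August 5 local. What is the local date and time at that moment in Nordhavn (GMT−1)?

02:31 on Aug 5

Nordhavn is 11:00 behind Sydney.
Shift by the zone difference: 13:31 − 11:00 = 02:31 on Aug 5 in Nordhavn.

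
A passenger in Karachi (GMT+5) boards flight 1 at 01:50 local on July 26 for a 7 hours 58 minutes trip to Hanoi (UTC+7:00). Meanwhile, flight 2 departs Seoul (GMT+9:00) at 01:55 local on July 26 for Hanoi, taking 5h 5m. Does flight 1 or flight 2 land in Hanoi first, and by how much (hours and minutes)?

the second, by 6 hours 48 minutes

Flight 1 in UTC: 01:50 − 5:00 = 20:50 on Jul 25.
+7 hours 58 minutes → arrive 04:48 UTC on Jul 26.
Flight 2 in UTC: 01:55 − 9:00 = 16:55 on Jul 25.
+5 hours and 5 minutes → arrive 22:00 UTC on Jul 25.
Flight 2 lands earlier by 6 hours 48 minutes.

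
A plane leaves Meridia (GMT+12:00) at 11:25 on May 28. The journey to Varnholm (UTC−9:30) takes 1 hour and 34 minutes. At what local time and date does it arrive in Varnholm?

Convert departure to UTC: 11:25 − 12:00 = 23:25 UTC on May 27.
Add 1 hour and 34 minutes travel time → 00:59 UTC (May 28).
Varnholm is UTC−9:30, so local arrival = 00:59 − 9:30 = 15:29 on May 27.

15:29 on May 27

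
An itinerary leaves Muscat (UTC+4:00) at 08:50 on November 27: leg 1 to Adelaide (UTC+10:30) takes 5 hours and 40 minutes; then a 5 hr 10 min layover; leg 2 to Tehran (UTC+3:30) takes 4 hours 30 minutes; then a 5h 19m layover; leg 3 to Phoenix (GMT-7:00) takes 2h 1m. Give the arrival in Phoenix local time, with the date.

20:30 on November 27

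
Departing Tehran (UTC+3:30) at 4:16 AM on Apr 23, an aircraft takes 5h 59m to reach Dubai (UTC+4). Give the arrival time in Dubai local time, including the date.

10:45 AM on April 23

Convert departure to UTC: 4:16 AM − 3:30 = 12:46 AM UTC on Apr 23.
Add 5 hours 59 minutes travel time → 6:45 AM UTC.
Dubai is UTC+4:00, so local arrival = 6:45 AM + 4:00 = 10:45 AM on Apr 23.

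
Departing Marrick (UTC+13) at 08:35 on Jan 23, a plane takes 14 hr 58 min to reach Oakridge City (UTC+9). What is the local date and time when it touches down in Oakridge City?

19:33 on January 23

Convert departure to UTC: 08:35 − 13:00 = 19:35 UTC on Jan 22.
Add 14 hours and 58 minutes travel time → 10:33 UTC (Jan 23).
Oakridge City is UTC+9:00, so local arrival = 10:33 + 9:00 = 19:33 on Jan 23.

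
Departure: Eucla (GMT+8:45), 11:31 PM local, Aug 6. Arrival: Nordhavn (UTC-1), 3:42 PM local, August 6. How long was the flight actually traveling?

Departure in UTC: 11:31 PM − 8:45 = 2:46 PM on Aug 6.
Arrival in UTC: 3:42 PM + 1:00 = 4:42 PM on Aug 6.
Elapsed = 4:42 PM − 2:46 PM = 1 hour 56 minutes.

1 hour 56 minutes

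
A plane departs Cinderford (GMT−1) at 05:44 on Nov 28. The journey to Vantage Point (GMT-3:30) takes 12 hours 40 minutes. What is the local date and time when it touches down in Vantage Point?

15:54 on Nov 28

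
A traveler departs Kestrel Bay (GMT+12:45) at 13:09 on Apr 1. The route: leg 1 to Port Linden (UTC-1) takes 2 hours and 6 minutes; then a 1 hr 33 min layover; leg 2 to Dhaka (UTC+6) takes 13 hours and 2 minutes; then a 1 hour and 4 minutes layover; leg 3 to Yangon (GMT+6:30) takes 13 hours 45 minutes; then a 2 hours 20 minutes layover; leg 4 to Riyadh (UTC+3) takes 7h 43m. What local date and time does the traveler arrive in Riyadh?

20:57 on Apr 2

Convert departure to UTC: 13:09 − 12:45 = 00:24 UTC on Apr 1.
Add 2 hours and 6 minutes leg 1 → 02:30 UTC.
Add 1 hour 33 minutes layover in Port Linden → 04:03 UTC.
Add 13 hours 2 minutes leg 2 → 17:05 UTC.
Add 1 hour and 4 minutes layover in Dhaka → 18:09 UTC.
Add 13 hours 45 minutes leg 3 → 07:54 UTC (Apr 2).
Add 2 hours 20 minutes layover in Yangon → 10:14 UTC.
Add 7 hours and 43 minutes leg 4 → 17:57 UTC.
Riyadh is UTC+3:00, so local arrival = 17:57 + 3:00 = 20:57 on Apr 2.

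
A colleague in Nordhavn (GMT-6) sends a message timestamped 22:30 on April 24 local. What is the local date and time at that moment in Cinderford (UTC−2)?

Cinderford is 4:00 ahead of Nordhavn.
Shift by the zone difference: 22:30 + 4:00 = 02:30 on Apr 25 in Cinderford.

02:30 on April 25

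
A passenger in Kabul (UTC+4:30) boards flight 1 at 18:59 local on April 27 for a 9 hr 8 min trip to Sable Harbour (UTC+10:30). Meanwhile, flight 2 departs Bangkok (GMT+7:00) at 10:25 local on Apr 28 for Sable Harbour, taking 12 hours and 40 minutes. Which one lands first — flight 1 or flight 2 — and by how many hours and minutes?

Flight 1 in UTC: 18:59 − 4:30 = 14:29 on Apr 27.
+9 hours and 8 minutes → arrive 23:37 UTC on Apr 27.
Flight 2 in UTC: 10:25 − 7:00 = 03:25 on Apr 28.
+12 hours 40 minutes → arrive 16:05 UTC on Apr 28.
Flight 1 lands earlier by 16 hours 28 minutes.

the first, by 16 hours 28 minutes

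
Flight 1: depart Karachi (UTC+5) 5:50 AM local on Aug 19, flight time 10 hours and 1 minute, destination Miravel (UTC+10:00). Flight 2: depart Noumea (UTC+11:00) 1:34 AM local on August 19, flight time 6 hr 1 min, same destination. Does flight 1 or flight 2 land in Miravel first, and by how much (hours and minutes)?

the second, by 14 hours 16 minutes

Flight 1 in UTC: 5:50 AM − 5:00 = 12:50 AM on Aug 19.
+10 hours and 1 minute → arrive 10:51 AM UTC on Aug 19.
Flight 2 in UTC: 1:34 AM − 11:00 = 2:34 PM on Aug 18.
+6 hours 1 minute → arrive 8:35 PM UTC on Aug 18.
Flight 2 lands earlier by 14 hours 16 minutes.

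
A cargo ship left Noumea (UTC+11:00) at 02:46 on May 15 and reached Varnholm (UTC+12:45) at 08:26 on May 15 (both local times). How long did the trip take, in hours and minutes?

Departure in UTC: 02:46 − 11:00 = 15:46 on May 14.
Arrival in UTC: 08:26 − 12:45 = 19:41 on May 14.
Elapsed = 19:41 − 15:46 = 3 hours 55 minutes.

3 hours 55 minutes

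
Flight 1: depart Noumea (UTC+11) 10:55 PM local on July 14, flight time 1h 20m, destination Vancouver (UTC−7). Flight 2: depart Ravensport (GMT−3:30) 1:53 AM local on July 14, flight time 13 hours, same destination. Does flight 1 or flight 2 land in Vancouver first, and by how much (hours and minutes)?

Flight 1 in UTC: 10:55 PM − 11:00 = 11:55 AM on Jul 14.
+1 hour 20 minutes → arrive 1:15 PM UTC on Jul 14.
Flight 2 in UTC: 1:53 AM + 3:30 = 5:23 AM on Jul 14.
+13 hours → arrive 6:23 PM UTC on Jul 14.
Flight 1 lands earlier by 5 hours 8 minutes.

the first, by 5 hours 8 minutes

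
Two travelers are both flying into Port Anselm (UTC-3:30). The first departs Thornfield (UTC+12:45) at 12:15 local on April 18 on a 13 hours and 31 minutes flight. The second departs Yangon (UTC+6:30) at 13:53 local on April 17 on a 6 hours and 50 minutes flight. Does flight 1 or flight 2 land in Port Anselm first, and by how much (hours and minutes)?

the second, by 22 hours 48 minutes

Flight 1 in UTC: 12:15 − 12:45 = 23:30 on Apr 17.
+13 hours 31 minutes → arrive 13:01 UTC on Apr 18.
Flight 2 in UTC: 13:53 − 6:30 = 07:23 on Apr 17.
+6 hours 50 minutes → arrive 14:13 UTC on Apr 17.
Flight 2 lands earlier by 22 hours 48 minutes.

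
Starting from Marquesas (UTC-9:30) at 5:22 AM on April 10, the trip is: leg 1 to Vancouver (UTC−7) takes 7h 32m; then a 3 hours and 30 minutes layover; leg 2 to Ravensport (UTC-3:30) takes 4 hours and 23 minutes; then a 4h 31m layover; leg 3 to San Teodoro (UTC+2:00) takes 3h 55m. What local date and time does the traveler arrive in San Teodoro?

4:43 PM on April 11

Convert departure to UTC: 5:22 AM + 9:30 = 2:52 PM UTC on Apr 10.
Add 7 hours 32 minutes leg 1 → 10:24 PM UTC.
Add 3 hours and 30 minutes layover in Vancouver → 1:54 AM UTC (Apr 11).
Add 4 hours 23 minutes leg 2 → 6:17 AM UTC.
Add 4 hours 31 minutes layover in Ravensport → 10:48 AM UTC.
Add 3 hours 55 minutes leg 3 → 2:43 PM UTC.
San Teodoro is UTC+2:00, so local arrival = 2:43 PM + 2:00 = 4:43 PM on Apr 11.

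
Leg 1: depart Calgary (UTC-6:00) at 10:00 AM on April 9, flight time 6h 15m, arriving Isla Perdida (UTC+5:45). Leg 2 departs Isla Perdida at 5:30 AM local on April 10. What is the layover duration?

Convert departure to UTC: 10:00 AM + 6:00 = 4:00 PM UTC on Apr 9.
Add 6 hours and 15 minutes flight time → 10:15 PM UTC.
Isla Perdida is UTC+5:45, so local arrival = 10:15 PM + 5:45 = 4:00 AM on Apr 10.
Layover = 5:30 AM − 4:00 AM = 1 hour 30 minutes.

1 hour 30 minutes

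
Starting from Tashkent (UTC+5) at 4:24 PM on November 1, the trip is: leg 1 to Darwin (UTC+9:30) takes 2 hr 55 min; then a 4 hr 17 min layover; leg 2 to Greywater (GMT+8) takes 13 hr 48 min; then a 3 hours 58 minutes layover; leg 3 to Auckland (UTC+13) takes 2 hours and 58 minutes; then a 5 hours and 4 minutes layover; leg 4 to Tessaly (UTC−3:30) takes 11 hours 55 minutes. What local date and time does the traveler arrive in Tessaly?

4:49 AM on November 3

Convert departure to UTC: 4:24 PM − 5:00 = 11:24 AM UTC on Nov 1.
Add 2 hours and 55 minutes leg 1 → 2:19 PM UTC.
Add 4 hours 17 minutes layover in Darwin → 6:36 PM UTC.
Add 13 hours and 48 minutes leg 2 → 8:24 AM UTC (Nov 2).
Add 3 hours and 58 minutes layover in Greywater → 12:22 PM UTC.
Add 2 hours and 58 minutes leg 3 → 3:20 PM UTC.
Add 5 hours and 4 minutes layover in Auckland → 8:24 PM UTC.
Add 11 hours and 55 minutes leg 4 → 8:19 AM UTC (Nov 3).
Tessaly is UTC−3:30, so local arrival = 8:19 AM − 3:30 = 4:49 AM on Nov 3.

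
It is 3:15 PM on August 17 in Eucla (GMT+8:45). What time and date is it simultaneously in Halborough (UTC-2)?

4:30 AM on August 17

In UTC: 3:15 PM − 8:45 = 6:30 AM on Aug 17.
Halborough is UTC−2:00: 6:30 AM − 2:00 = 4:30 AM on Aug 17.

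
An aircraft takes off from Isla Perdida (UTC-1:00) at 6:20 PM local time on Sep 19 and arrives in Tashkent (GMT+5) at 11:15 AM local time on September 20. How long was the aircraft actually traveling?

Tashkent is 6:00 ahead of Isla Perdida.
Clock-face elapsed time (ignoring zones) is 16 hours 55 minutes.
Actual elapsed = 16 hours 55 minutes − 6:00 = 10 hours 55 minutes.

10 hours 55 minutes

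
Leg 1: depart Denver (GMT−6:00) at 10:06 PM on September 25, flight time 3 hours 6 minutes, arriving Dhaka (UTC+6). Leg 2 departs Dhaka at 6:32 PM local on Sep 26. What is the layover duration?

5 hours 20 minutes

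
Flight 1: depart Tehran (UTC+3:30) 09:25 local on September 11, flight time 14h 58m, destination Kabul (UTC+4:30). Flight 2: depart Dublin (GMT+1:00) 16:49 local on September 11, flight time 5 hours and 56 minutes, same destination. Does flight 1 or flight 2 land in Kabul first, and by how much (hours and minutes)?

Flight 1 in UTC: 09:25 − 3:30 = 05:55 on Sep 11.
+14 hours and 58 minutes → arrive 20:53 UTC on Sep 11.
Flight 2 in UTC: 16:49 − 1:00 = 15:49 on Sep 11.
+5 hours and 56 minutes → arrive 21:45 UTC on Sep 11.
Flight 1 lands earlier by 52 minutes.

the first, by 52 minutes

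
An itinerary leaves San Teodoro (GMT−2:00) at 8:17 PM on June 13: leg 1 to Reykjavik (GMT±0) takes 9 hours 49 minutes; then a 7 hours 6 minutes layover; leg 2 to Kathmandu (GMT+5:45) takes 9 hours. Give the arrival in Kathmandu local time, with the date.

5:57 AM on June 15

Convert departure to UTC: 8:17 PM + 2:00 = 10:17 PM UTC on Jun 13.
Add 9 hours and 49 minutes leg 1 → 8:06 AM UTC (Jun 14).
Add 7 hours 6 minutes layover in Reykjavik → 3:12 PM UTC.
Add 9 hours leg 2 → 12:12 AM UTC (Jun 15).
Kathmandu is UTC+5:45, so local arrival = 12:12 AM + 5:45 = 5:57 AM on Jun 15.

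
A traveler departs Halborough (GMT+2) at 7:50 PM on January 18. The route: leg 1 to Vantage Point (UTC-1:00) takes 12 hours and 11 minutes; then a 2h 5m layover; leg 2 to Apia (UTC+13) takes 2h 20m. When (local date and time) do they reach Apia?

Convert departure to UTC: 7:50 PM − 2:00 = 5:50 PM UTC on Jan 18.
Add 12 hours 11 minutes leg 1 → 6:01 AM UTC (Jan 19).
Add 2 hours and 5 minutes layover in Vantage Point → 8:06 AM UTC.
Add 2 hours 20 minutes leg 2 → 10:26 AM UTC.
Apia is UTC+13:00, so local arrival = 10:26 AM + 13:00 = 11:26 PM on Jan 19.

11:26 PM on January 19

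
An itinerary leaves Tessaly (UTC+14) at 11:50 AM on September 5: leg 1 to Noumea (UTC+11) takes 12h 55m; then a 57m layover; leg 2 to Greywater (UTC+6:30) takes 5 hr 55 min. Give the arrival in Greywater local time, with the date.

12:07 AM on Sep 6

Convert departure to UTC: 11:50 AM − 14:00 = 9:50 PM UTC on Sep 4.
Add 12 hours and 55 minutes leg 1 → 10:45 AM UTC (Sep 5).
Add 57 minutes layover in Noumea → 11:42 AM UTC.
Add 5 hours 55 minutes leg 2 → 5:37 PM UTC.
Greywater is UTC+6:30, so local arrival = 5:37 PM + 6:30 = 12:07 AM on Sep 6.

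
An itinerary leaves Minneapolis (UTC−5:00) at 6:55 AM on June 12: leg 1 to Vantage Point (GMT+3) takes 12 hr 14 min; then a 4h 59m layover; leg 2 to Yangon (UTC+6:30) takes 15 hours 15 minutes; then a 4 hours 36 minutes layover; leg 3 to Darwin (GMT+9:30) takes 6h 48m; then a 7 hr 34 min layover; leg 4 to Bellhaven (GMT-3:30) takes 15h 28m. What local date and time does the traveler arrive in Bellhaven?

Convert departure to UTC: 6:55 AM + 5:00 = 11:55 AM UTC on Jun 12.
Add 12 hours and 14 minutes leg 1 → 12:09 AM UTC (Jun 13).
Add 4 hours and 59 minutes layover in Vantage Point → 5:08 AM UTC.
Add 15 hours 15 minutes leg 2 → 8:23 PM UTC.
Add 4 hours and 36 minutes layover in Yangon → 12:59 AM UTC (Jun 14).
Add 6 hours and 48 minutes leg 3 → 7:47 AM UTC.
Add 7 hours and 34 minutes layover in Darwin → 3:21 PM UTC.
Add 15 hours 28 minutes leg 4 → 6:49 AM UTC (Jun 15).
Bellhaven is UTC−3:30, so local arrival = 6:49 AM − 3:30 = 3:19 AM on Jun 15.

3:19 AM on Jun 15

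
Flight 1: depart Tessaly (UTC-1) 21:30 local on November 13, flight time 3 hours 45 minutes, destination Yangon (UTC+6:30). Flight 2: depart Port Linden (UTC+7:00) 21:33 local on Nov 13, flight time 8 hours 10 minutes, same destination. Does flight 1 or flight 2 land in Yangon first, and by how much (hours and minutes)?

Flight 1 in UTC: 21:30 + 1:00 = 22:30 on Nov 13.
+3 hours and 45 minutes → arrive 02:15 UTC on Nov 14.
Flight 2 in UTC: 21:33 − 7:00 = 14:33 on Nov 13.
+8 hours 10 minutes → arrive 22:43 UTC on Nov 13.
Flight 2 lands earlier by 3 hours 32 minutes.

the second, by 3 hours 32 minutes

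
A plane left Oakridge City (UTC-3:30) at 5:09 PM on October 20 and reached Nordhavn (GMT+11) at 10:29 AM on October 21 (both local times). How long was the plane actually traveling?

2 hours 50 minutes

Departure in UTC: 5:09 PM + 3:30 = 8:39 PM on Oct 20.
Arrival in UTC: 10:29 AM − 11:00 = 11:29 PM on Oct 20.
Elapsed = 11:29 PM − 8:39 PM = 2 hours 50 minutes.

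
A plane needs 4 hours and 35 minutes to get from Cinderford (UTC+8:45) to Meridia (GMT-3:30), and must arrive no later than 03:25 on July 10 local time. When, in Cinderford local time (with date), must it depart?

11:05 on July 10

Target arrival in UTC: 03:25 + 3:30 = 06:55 on Jul 10.
Subtract 4 hours and 35 minutes → departure 02:20 UTC on Jul 10.
Cinderford is UTC+8:45: 02:20 + 8:45 = 11:05 on Jul 10.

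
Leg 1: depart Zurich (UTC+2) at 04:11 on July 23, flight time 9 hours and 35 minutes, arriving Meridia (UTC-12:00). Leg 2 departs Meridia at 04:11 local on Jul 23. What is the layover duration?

4 hours 25 minutes

Convert departure to UTC: 04:11 − 2:00 = 02:11 UTC on Jul 23.
Add 9 hours and 35 minutes flight time → 11:46 UTC.
Meridia is UTC−12:00, so local arrival = 11:46 − 12:00 = 23:46 on Jul 22.
Layover = 04:11 − 23:46 (+1 day) = 4 hours 25 minutes.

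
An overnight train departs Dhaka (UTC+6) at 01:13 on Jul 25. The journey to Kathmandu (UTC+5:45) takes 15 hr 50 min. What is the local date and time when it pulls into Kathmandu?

Convert departure to UTC: 01:13 − 6:00 = 19:13 UTC on Jul 24.
Add 15 hours and 50 minutes travel time → 11:03 UTC (Jul 25).
Kathmandu is UTC+5:45, so local arrival = 11:03 + 5:45 = 16:48 on Jul 25.

16:48 on July 25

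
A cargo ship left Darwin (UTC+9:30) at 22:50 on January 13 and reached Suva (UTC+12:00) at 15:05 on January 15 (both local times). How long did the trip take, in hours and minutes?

Departure in UTC: 22:50 − 9:30 = 13:20 on Jan 13.
Arrival in UTC: 15:05 − 12:00 = 03:05 on Jan 15.
Elapsed = 03:05 − 13:20 (+2 days) = 37 hours 45 minutes.

37 hours 45 minutes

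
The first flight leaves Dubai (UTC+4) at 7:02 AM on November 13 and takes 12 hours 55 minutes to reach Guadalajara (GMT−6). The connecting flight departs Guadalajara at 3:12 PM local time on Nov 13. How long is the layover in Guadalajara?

Convert departure to UTC: 7:02 AM − 4:00 = 3:02 AM UTC on Nov 13.
Add 12 hours and 55 minutes flight time → 3:57 PM UTC.
Guadalajara is UTC−6:00, so local arrival = 3:57 PM − 6:00 = 9:57 AM on Nov 13.
Layover = 3:12 PM − 9:57 AM = 5 hours 15 minutes.

5 hours 15 minutes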